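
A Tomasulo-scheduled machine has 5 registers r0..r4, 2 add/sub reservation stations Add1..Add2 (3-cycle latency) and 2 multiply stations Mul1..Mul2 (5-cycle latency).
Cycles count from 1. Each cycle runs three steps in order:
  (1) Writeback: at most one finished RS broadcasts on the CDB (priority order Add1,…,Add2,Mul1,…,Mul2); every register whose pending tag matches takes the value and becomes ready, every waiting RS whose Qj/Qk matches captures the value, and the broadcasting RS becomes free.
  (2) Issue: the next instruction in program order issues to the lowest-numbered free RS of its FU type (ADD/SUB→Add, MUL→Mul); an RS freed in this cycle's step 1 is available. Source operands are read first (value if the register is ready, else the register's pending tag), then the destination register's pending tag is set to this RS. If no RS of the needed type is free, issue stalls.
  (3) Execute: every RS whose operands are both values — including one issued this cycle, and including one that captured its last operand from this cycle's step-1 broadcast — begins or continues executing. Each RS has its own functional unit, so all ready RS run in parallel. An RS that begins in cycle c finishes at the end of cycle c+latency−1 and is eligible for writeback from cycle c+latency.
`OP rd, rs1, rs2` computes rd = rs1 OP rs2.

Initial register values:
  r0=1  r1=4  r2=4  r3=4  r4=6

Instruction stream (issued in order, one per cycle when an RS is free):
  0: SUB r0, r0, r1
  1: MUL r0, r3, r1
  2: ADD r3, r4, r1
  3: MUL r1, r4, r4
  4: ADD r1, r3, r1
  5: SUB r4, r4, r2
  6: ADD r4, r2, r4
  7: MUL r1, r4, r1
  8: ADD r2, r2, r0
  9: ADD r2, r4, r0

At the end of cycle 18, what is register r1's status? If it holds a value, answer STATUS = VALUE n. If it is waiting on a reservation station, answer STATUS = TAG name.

c1: issue SUB r0<-Add1 | r0:Add1,r1:4,r2:4,r3:4,r4:6
c2: issue MUL r0<-Mul1 | r0:Mul1,r1:4,r2:4,r3:4,r4:6
c3: issue ADD r3<-Add2 | r0:Mul1,r1:4,r2:4,r3:Add2,r4:6
c4: CDB Add1=-3; issue MUL r1<-Mul2 | r0:Mul1,r1:Mul2,r2:4,r3:Add2,r4:6
c5: issue ADD r1<-Add1 | r0:Mul1,r1:Add1,r2:4,r3:Add2,r4:6
c6: CDB Add2=10; issue SUB r4<-Add2 | r0:Mul1,r1:Add1,r2:4,r3:10,r4:Add2
c7: CDB Mul1=16; stall | r0:16,r1:Add1,r2:4,r3:10,r4:Add2
c8: stall | r0:16,r1:Add1,r2:4,r3:10,r4:Add2
c9: CDB Add2=2; issue ADD r4<-Add2 | r0:16,r1:Add1,r2:4,r3:10,r4:Add2
c10: CDB Mul2=36; issue MUL r1<-Mul1 | r0:16,r1:Mul1,r2:4,r3:10,r4:Add2
c11: stall | r0:16,r1:Mul1,r2:4,r3:10,r4:Add2
c12: CDB Add2=6; issue ADD r2<-Add2 | r0:16,r1:Mul1,r2:Add2,r3:10,r4:6
c13: CDB Add1=46; issue ADD r2<-Add1 | r0:16,r1:Mul1,r2:Add1,r3:10,r4:6
c14: - | r0:16,r1:Mul1,r2:Add1,r3:10,r4:6
c15: CDB Add2=20 | r0:16,r1:Mul1,r2:Add1,r3:10,r4:6
c16: CDB Add1=22 | r0:16,r1:Mul1,r2:22,r3:10,r4:6
c17: - | r0:16,r1:Mul1,r2:22,r3:10,r4:6
c18: CDB Mul1=276 | r0:16,r1:276,r2:22,r3:10,r4:6

STATUS = VALUE 276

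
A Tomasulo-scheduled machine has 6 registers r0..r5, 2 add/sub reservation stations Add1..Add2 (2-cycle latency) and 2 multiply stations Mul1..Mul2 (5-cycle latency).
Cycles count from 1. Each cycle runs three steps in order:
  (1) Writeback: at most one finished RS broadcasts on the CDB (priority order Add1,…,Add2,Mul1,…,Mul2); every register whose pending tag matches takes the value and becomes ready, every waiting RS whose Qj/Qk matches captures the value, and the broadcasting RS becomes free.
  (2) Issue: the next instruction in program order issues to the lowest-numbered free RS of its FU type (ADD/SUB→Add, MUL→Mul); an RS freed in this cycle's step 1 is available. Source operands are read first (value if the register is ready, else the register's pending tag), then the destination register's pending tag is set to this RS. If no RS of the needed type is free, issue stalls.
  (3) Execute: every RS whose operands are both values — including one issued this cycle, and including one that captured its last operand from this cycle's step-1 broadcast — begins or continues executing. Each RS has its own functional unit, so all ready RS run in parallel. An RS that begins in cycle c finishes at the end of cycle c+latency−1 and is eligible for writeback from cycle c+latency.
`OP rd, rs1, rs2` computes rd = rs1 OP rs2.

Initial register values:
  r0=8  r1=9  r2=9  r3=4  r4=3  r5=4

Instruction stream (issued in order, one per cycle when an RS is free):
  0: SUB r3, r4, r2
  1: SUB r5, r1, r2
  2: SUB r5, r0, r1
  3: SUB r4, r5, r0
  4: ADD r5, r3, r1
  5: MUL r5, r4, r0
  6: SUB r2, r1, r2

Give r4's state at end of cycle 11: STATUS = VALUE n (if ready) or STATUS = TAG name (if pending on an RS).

STATUS = VALUE -9

  c1: issue SUB r3<-Add1  regs: r0:8,r1:9,r2:9,r3:Add1,r4:3,r5:4
  c2: issue SUB r5<-Add2  regs: r0:8,r1:9,r2:9,r3:Add1,r4:3,r5:Add2
  c3: CDB Add1=-6; issue SUB r5<-Add1  regs: r0:8,r1:9,r2:9,r3:-6,r4:3,r5:Add1
  c4: CDB Add2=0; issue SUB r4<-Add2  regs: r0:8,r1:9,r2:9,r3:-6,r4:Add2,r5:Add1
  c5: CDB Add1=-1; issue ADD r5<-Add1  regs: r0:8,r1:9,r2:9,r3:-6,r4:Add2,r5:Add1
  c6: issue MUL r5<-Mul1  regs: r0:8,r1:9,r2:9,r3:-6,r4:Add2,r5:Mul1
  c7: CDB Add1=3; issue SUB r2<-Add1  regs: r0:8,r1:9,r2:Add1,r3:-6,r4:Add2,r5:Mul1
  c8: CDB Add2=-9  regs: r0:8,r1:9,r2:Add1,r3:-6,r4:-9,r5:Mul1
  c9: CDB Add1=0  regs: r0:8,r1:9,r2:0,r3:-6,r4:-9,r5:Mul1
  c10: -  regs: r0:8,r1:9,r2:0,r3:-6,r4:-9,r5:Mul1
  c11: -  regs: r0:8,r1:9,r2:0,r3:-6,r4:-9,r5:Mul1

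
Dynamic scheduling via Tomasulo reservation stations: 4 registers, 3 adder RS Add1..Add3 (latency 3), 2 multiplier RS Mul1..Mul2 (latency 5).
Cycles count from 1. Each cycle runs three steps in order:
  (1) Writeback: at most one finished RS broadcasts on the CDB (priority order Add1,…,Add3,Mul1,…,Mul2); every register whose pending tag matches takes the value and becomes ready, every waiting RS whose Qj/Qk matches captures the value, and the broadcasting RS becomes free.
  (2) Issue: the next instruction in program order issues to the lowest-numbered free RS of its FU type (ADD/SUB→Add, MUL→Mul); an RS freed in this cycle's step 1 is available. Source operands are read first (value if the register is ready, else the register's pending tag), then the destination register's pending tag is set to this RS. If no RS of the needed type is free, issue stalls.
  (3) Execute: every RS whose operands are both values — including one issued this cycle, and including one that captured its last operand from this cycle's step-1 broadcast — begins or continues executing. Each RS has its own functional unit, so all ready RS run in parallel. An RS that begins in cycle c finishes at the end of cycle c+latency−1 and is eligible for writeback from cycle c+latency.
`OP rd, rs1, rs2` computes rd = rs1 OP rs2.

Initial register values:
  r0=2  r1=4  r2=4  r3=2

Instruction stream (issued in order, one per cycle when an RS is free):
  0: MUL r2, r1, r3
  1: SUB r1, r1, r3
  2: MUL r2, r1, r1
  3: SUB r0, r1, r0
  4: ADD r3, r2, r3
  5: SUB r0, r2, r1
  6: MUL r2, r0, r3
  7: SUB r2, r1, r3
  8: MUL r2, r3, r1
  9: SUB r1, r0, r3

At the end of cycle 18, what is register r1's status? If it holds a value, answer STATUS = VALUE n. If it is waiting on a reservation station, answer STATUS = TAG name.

STATUS = VALUE -4

c1: issue MUL r2<-Mul1 | r0:2,r1:4,r2:Mul1,r3:2
c2: issue SUB r1<-Add1 | r0:2,r1:Add1,r2:Mul1,r3:2
c3: issue MUL r2<-Mul2 | r0:2,r1:Add1,r2:Mul2,r3:2
c4: issue SUB r0<-Add2 | r0:Add2,r1:Add1,r2:Mul2,r3:2
c5: CDB Add1=2; issue ADD r3<-Add1 | r0:Add2,r1:2,r2:Mul2,r3:Add1
c6: CDB Mul1=8; issue SUB r0<-Add3 | r0:Add3,r1:2,r2:Mul2,r3:Add1
c7: issue MUL r2<-Mul1 | r0:Add3,r1:2,r2:Mul1,r3:Add1
c8: CDB Add2=0; issue SUB r2<-Add2 | r0:Add3,r1:2,r2:Add2,r3:Add1
c9: stall | r0:Add3,r1:2,r2:Add2,r3:Add1
c10: CDB Mul2=4; issue MUL r2<-Mul2 | r0:Add3,r1:2,r2:Mul2,r3:Add1
c11: stall | r0:Add3,r1:2,r2:Mul2,r3:Add1
c12: stall | r0:Add3,r1:2,r2:Mul2,r3:Add1
c13: CDB Add1=6; issue SUB r1<-Add1 | r0:Add3,r1:Add1,r2:Mul2,r3:6
c14: CDB Add3=2 | r0:2,r1:Add1,r2:Mul2,r3:6
c15: - | r0:2,r1:Add1,r2:Mul2,r3:6
c16: CDB Add2=-4 | r0:2,r1:Add1,r2:Mul2,r3:6
c17: CDB Add1=-4 | r0:2,r1:-4,r2:Mul2,r3:6
c18: CDB Mul2=12 | r0:2,r1:-4,r2:12,r3:6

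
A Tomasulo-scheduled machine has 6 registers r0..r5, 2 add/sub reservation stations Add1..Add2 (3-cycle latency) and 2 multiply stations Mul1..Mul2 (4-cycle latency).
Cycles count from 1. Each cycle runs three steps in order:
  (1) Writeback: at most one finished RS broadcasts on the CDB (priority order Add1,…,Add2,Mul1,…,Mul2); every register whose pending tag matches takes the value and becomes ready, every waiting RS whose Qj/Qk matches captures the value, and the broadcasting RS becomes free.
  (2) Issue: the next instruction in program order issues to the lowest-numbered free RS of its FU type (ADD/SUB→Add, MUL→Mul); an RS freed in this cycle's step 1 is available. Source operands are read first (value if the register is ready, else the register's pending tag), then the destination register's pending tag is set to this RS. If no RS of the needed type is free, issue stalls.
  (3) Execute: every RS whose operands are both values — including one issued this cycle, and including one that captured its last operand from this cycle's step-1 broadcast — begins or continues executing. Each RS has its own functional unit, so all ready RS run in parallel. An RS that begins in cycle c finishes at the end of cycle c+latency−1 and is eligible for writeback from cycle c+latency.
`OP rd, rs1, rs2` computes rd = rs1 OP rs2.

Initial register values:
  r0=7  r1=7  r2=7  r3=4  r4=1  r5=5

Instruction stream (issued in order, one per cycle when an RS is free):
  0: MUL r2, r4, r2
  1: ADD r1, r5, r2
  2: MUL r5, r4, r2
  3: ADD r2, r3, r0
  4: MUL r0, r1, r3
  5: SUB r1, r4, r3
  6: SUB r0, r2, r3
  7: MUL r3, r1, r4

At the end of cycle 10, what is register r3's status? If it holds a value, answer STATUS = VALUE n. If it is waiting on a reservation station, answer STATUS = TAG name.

  c1: issue MUL r2<-Mul1  regs: r0:7,r1:7,r2:Mul1,r3:4,r4:1,r5:5
  c2: issue ADD r1<-Add1  regs: r0:7,r1:Add1,r2:Mul1,r3:4,r4:1,r5:5
  c3: issue MUL r5<-Mul2  regs: r0:7,r1:Add1,r2:Mul1,r3:4,r4:1,r5:Mul2
  c4: issue ADD r2<-Add2  regs: r0:7,r1:Add1,r2:Add2,r3:4,r4:1,r5:Mul2
  c5: CDB Mul1=7; issue MUL r0<-Mul1  regs: r0:Mul1,r1:Add1,r2:Add2,r3:4,r4:1,r5:Mul2
  c6: stall  regs: r0:Mul1,r1:Add1,r2:Add2,r3:4,r4:1,r5:Mul2
  c7: CDB Add2=11; issue SUB r1<-Add2  regs: r0:Mul1,r1:Add2,r2:11,r3:4,r4:1,r5:Mul2
  c8: CDB Add1=12; issue SUB r0<-Add1  regs: r0:Add1,r1:Add2,r2:11,r3:4,r4:1,r5:Mul2
  c9: CDB Mul2=7; issue MUL r3<-Mul2  regs: r0:Add1,r1:Add2,r2:11,r3:Mul2,r4:1,r5:7
  c10: CDB Add2=-3  regs: r0:Add1,r1:-3,r2:11,r3:Mul2,r4:1,r5:7

STATUS = TAG Mul2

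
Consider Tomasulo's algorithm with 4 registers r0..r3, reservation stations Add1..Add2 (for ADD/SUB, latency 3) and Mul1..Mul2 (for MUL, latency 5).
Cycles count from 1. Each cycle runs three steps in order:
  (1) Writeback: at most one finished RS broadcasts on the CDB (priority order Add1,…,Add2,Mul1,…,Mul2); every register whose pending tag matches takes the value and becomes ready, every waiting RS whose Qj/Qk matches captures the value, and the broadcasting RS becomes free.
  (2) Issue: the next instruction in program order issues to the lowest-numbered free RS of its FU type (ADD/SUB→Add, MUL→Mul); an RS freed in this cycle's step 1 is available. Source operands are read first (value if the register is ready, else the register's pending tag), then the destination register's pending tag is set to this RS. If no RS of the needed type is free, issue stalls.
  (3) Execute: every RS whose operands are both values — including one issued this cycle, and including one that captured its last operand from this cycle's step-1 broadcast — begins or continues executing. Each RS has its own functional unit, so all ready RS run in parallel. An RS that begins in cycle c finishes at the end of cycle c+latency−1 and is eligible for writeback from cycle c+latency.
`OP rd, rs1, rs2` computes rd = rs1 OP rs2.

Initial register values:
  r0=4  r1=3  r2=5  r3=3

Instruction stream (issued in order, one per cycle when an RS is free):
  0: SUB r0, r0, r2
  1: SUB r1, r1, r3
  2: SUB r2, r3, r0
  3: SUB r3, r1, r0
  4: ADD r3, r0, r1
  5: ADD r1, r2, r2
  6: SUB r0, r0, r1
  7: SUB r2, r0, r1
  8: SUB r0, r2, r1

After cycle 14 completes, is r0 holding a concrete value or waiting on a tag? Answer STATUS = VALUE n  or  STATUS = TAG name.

STATUS = TAG Add1

  c1: issue SUB r0<-Add1  regs: r0:Add1,r1:3,r2:5,r3:3
  c2: issue SUB r1<-Add2  regs: r0:Add1,r1:Add2,r2:5,r3:3
  c3: stall  regs: r0:Add1,r1:Add2,r2:5,r3:3
  c4: CDB Add1=-1; issue SUB r2<-Add1  regs: r0:-1,r1:Add2,r2:Add1,r3:3
  c5: CDB Add2=0; issue SUB r3<-Add2  regs: r0:-1,r1:0,r2:Add1,r3:Add2
  c6: stall  regs: r0:-1,r1:0,r2:Add1,r3:Add2
  c7: CDB Add1=4; issue ADD r3<-Add1  regs: r0:-1,r1:0,r2:4,r3:Add1
  c8: CDB Add2=1; issue ADD r1<-Add2  regs: r0:-1,r1:Add2,r2:4,r3:Add1
  c9: stall  regs: r0:-1,r1:Add2,r2:4,r3:Add1
  c10: CDB Add1=-1; issue SUB r0<-Add1  regs: r0:Add1,r1:Add2,r2:4,r3:-1
  c11: CDB Add2=8; issue SUB r2<-Add2  regs: r0:Add1,r1:8,r2:Add2,r3:-1
  c12: stall  regs: r0:Add1,r1:8,r2:Add2,r3:-1
  c13: stall  regs: r0:Add1,r1:8,r2:Add2,r3:-1
  c14: CDB Add1=-9; issue SUB r0<-Add1  regs: r0:Add1,r1:8,r2:Add2,r3:-1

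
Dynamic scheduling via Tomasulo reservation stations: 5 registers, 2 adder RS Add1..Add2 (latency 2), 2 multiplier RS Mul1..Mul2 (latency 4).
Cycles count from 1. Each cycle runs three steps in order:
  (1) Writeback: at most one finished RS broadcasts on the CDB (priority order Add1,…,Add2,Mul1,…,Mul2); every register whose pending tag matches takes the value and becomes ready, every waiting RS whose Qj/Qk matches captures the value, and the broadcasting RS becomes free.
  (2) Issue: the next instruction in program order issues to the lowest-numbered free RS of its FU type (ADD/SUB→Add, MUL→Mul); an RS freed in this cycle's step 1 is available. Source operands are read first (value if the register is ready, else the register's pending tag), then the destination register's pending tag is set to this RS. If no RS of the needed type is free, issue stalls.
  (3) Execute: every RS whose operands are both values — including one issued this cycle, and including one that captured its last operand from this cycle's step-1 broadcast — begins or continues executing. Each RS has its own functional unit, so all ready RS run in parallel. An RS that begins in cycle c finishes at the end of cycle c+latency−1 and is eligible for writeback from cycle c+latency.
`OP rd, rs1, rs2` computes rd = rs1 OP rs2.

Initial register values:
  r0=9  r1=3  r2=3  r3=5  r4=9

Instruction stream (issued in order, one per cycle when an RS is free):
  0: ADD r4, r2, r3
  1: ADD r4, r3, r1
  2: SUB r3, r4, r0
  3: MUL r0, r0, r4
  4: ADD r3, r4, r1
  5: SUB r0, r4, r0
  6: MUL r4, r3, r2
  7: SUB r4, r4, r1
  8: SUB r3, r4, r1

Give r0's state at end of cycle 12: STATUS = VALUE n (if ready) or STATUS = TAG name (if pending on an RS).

c1: issue ADD r4<-Add1 | r0:9,r1:3,r2:3,r3:5,r4:Add1
c2: issue ADD r4<-Add2 | r0:9,r1:3,r2:3,r3:5,r4:Add2
c3: CDB Add1=8; issue SUB r3<-Add1 | r0:9,r1:3,r2:3,r3:Add1,r4:Add2
c4: CDB Add2=8; issue MUL r0<-Mul1 | r0:Mul1,r1:3,r2:3,r3:Add1,r4:8
c5: issue ADD r3<-Add2 | r0:Mul1,r1:3,r2:3,r3:Add2,r4:8
c6: CDB Add1=-1; issue SUB r0<-Add1 | r0:Add1,r1:3,r2:3,r3:Add2,r4:8
c7: CDB Add2=11; issue MUL r4<-Mul2 | r0:Add1,r1:3,r2:3,r3:11,r4:Mul2
c8: CDB Mul1=72; issue SUB r4<-Add2 | r0:Add1,r1:3,r2:3,r3:11,r4:Add2
c9: stall | r0:Add1,r1:3,r2:3,r3:11,r4:Add2
c10: CDB Add1=-64; issue SUB r3<-Add1 | r0:-64,r1:3,r2:3,r3:Add1,r4:Add2
c11: CDB Mul2=33 | r0:-64,r1:3,r2:3,r3:Add1,r4:Add2
c12: - | r0:-64,r1:3,r2:3,r3:Add1,r4:Add2

STATUS = VALUE -64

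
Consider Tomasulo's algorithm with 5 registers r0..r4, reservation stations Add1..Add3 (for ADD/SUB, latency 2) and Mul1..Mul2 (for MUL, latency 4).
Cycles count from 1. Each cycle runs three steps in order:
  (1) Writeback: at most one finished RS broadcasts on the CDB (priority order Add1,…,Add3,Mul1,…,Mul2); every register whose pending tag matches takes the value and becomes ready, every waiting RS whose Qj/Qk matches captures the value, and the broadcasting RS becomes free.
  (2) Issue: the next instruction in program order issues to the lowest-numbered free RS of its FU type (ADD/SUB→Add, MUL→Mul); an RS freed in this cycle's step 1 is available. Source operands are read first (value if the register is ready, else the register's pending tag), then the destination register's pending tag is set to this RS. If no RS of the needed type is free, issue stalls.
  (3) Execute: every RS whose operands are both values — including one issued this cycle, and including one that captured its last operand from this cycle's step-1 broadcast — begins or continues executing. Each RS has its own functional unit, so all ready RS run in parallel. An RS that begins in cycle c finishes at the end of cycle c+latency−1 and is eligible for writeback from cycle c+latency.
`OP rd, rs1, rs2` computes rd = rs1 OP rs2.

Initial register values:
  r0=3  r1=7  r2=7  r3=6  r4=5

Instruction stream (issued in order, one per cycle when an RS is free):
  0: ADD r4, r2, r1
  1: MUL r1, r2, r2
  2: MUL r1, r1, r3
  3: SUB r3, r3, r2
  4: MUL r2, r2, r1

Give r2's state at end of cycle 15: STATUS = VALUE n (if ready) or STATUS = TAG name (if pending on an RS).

c1: issue ADD r4<-Add1 | r0:3,r1:7,r2:7,r3:6,r4:Add1
c2: issue MUL r1<-Mul1 | r0:3,r1:Mul1,r2:7,r3:6,r4:Add1
c3: CDB Add1=14; issue MUL r1<-Mul2 | r0:3,r1:Mul2,r2:7,r3:6,r4:14
c4: issue SUB r3<-Add1 | r0:3,r1:Mul2,r2:7,r3:Add1,r4:14
c5: stall | r0:3,r1:Mul2,r2:7,r3:Add1,r4:14
c6: CDB Add1=-1; stall | r0:3,r1:Mul2,r2:7,r3:-1,r4:14
c7: CDB Mul1=49; issue MUL r2<-Mul1 | r0:3,r1:Mul2,r2:Mul1,r3:-1,r4:14
c8: - | r0:3,r1:Mul2,r2:Mul1,r3:-1,r4:14
c9: - | r0:3,r1:Mul2,r2:Mul1,r3:-1,r4:14
c10: - | r0:3,r1:Mul2,r2:Mul1,r3:-1,r4:14
c11: CDB Mul2=294 | r0:3,r1:294,r2:Mul1,r3:-1,r4:14
c12: - | r0:3,r1:294,r2:Mul1,r3:-1,r4:14
c13: - | r0:3,r1:294,r2:Mul1,r3:-1,r4:14
c14: - | r0:3,r1:294,r2:Mul1,r3:-1,r4:14
c15: CDB Mul1=2058 | r0:3,r1:294,r2:2058,r3:-1,r4:14

STATUS = VALUE 2058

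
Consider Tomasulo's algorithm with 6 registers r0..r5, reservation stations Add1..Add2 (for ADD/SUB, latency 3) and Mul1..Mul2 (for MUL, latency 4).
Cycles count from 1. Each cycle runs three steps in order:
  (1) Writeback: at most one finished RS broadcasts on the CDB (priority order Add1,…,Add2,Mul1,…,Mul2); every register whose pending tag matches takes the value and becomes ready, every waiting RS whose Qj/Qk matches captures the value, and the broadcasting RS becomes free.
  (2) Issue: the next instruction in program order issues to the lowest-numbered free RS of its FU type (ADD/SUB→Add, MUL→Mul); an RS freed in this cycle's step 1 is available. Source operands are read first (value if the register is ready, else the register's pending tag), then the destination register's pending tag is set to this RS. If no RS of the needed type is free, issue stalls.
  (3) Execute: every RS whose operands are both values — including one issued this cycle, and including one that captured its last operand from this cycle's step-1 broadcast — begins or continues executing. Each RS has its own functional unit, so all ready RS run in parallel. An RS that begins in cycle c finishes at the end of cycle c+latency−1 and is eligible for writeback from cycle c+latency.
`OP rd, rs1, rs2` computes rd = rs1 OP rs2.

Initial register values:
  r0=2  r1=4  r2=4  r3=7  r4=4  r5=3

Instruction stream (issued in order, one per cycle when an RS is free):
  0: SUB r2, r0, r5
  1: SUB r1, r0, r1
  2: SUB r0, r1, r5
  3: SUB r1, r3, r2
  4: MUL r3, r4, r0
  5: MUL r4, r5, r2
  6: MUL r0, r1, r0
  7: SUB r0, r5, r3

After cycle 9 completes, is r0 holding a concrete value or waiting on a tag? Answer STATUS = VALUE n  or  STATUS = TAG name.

  c1: issue SUB r2<-Add1  regs: r0:2,r1:4,r2:Add1,r3:7,r4:4,r5:3
  c2: issue SUB r1<-Add2  regs: r0:2,r1:Add2,r2:Add1,r3:7,r4:4,r5:3
  c3: stall  regs: r0:2,r1:Add2,r2:Add1,r3:7,r4:4,r5:3
  c4: CDB Add1=-1; issue SUB r0<-Add1  regs: r0:Add1,r1:Add2,r2:-1,r3:7,r4:4,r5:3
  c5: CDB Add2=-2; issue SUB r1<-Add2  regs: r0:Add1,r1:Add2,r2:-1,r3:7,r4:4,r5:3
  c6: issue MUL r3<-Mul1  regs: r0:Add1,r1:Add2,r2:-1,r3:Mul1,r4:4,r5:3
  c7: issue MUL r4<-Mul2  regs: r0:Add1,r1:Add2,r2:-1,r3:Mul1,r4:Mul2,r5:3
  c8: CDB Add1=-5; stall  regs: r0:-5,r1:Add2,r2:-1,r3:Mul1,r4:Mul2,r5:3
  c9: CDB Add2=8; stall  regs: r0:-5,r1:8,r2:-1,r3:Mul1,r4:Mul2,r5:3

STATUS = VALUE -5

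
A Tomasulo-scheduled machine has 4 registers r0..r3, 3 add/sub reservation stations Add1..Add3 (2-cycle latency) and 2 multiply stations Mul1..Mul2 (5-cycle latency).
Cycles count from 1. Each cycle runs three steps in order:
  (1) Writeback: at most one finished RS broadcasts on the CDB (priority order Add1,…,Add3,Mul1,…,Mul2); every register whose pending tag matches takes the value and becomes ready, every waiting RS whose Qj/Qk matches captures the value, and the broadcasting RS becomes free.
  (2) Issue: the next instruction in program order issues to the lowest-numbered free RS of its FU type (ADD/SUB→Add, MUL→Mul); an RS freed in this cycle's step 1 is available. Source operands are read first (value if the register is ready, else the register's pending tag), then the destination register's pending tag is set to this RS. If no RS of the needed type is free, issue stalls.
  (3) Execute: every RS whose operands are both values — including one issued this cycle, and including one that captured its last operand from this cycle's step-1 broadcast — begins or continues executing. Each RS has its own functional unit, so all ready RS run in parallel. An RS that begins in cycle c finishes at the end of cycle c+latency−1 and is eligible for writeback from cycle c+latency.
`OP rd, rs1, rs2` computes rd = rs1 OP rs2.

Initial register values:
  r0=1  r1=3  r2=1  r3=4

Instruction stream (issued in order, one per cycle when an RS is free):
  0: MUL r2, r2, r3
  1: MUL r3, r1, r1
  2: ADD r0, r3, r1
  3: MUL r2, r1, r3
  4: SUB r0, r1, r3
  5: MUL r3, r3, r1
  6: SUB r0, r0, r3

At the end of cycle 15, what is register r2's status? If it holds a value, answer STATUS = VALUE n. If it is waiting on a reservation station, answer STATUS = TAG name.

  c1: issue MUL r2<-Mul1  regs: r0:1,r1:3,r2:Mul1,r3:4
  c2: issue MUL r3<-Mul2  regs: r0:1,r1:3,r2:Mul1,r3:Mul2
  c3: issue ADD r0<-Add1  regs: r0:Add1,r1:3,r2:Mul1,r3:Mul2
  c4: stall  regs: r0:Add1,r1:3,r2:Mul1,r3:Mul2
  c5: stall  regs: r0:Add1,r1:3,r2:Mul1,r3:Mul2
  c6: CDB Mul1=4; issue MUL r2<-Mul1  regs: r0:Add1,r1:3,r2:Mul1,r3:Mul2
  c7: CDB Mul2=9; issue SUB r0<-Add2  regs: r0:Add2,r1:3,r2:Mul1,r3:9
  c8: issue MUL r3<-Mul2  regs: r0:Add2,r1:3,r2:Mul1,r3:Mul2
  c9: CDB Add1=12; issue SUB r0<-Add1  regs: r0:Add1,r1:3,r2:Mul1,r3:Mul2
  c10: CDB Add2=-6  regs: r0:Add1,r1:3,r2:Mul1,r3:Mul2
  c11: -  regs: r0:Add1,r1:3,r2:Mul1,r3:Mul2
  c12: CDB Mul1=27  regs: r0:Add1,r1:3,r2:27,r3:Mul2
  c13: CDB Mul2=27  regs: r0:Add1,r1:3,r2:27,r3:27
  c14: -  regs: r0:Add1,r1:3,r2:27,r3:27
  c15: CDB Add1=-33  regs: r0:-33,r1:3,r2:27,r3:27

STATUS = VALUE 27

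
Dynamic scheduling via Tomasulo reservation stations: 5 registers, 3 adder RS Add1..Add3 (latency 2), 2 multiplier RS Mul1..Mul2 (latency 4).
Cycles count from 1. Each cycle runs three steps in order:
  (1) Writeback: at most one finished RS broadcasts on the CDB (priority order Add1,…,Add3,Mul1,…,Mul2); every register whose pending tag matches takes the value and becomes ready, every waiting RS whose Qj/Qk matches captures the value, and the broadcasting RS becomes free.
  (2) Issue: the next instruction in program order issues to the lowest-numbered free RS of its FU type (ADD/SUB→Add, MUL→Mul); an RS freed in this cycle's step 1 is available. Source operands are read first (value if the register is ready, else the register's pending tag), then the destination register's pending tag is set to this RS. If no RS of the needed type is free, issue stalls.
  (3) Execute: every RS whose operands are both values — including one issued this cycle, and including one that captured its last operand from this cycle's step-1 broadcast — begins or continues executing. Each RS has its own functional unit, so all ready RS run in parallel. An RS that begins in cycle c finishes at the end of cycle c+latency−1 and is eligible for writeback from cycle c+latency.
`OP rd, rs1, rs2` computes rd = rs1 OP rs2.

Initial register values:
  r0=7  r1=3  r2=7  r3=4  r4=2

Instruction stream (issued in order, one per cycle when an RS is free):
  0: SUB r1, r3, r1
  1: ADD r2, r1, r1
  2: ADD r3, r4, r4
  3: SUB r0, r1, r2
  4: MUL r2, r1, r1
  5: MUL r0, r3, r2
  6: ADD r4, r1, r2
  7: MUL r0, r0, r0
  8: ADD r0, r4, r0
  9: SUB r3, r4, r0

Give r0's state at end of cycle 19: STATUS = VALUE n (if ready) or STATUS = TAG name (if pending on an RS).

c1: issue SUB r1<-Add1 | r0:7,r1:Add1,r2:7,r3:4,r4:2
c2: issue ADD r2<-Add2 | r0:7,r1:Add1,r2:Add2,r3:4,r4:2
c3: CDB Add1=1; issue ADD r3<-Add1 | r0:7,r1:1,r2:Add2,r3:Add1,r4:2
c4: issue SUB r0<-Add3 | r0:Add3,r1:1,r2:Add2,r3:Add1,r4:2
c5: CDB Add1=4; issue MUL r2<-Mul1 | r0:Add3,r1:1,r2:Mul1,r3:4,r4:2
c6: CDB Add2=2; issue MUL r0<-Mul2 | r0:Mul2,r1:1,r2:Mul1,r3:4,r4:2
c7: issue ADD r4<-Add1 | r0:Mul2,r1:1,r2:Mul1,r3:4,r4:Add1
c8: CDB Add3=-1; stall | r0:Mul2,r1:1,r2:Mul1,r3:4,r4:Add1
c9: CDB Mul1=1; issue MUL r0<-Mul1 | r0:Mul1,r1:1,r2:1,r3:4,r4:Add1
c10: issue ADD r0<-Add2 | r0:Add2,r1:1,r2:1,r3:4,r4:Add1
c11: CDB Add1=2; issue SUB r3<-Add1 | r0:Add2,r1:1,r2:1,r3:Add1,r4:2
c12: - | r0:Add2,r1:1,r2:1,r3:Add1,r4:2
c13: CDB Mul2=4 | r0:Add2,r1:1,r2:1,r3:Add1,r4:2
c14: - | r0:Add2,r1:1,r2:1,r3:Add1,r4:2
c15: - | r0:Add2,r1:1,r2:1,r3:Add1,r4:2
c16: - | r0:Add2,r1:1,r2:1,r3:Add1,r4:2
c17: CDB Mul1=16 | r0:Add2,r1:1,r2:1,r3:Add1,r4:2
c18: - | r0:Add2,r1:1,r2:1,r3:Add1,r4:2
c19: CDB Add2=18 | r0:18,r1:1,r2:1,r3:Add1,r4:2

STATUS = VALUE 18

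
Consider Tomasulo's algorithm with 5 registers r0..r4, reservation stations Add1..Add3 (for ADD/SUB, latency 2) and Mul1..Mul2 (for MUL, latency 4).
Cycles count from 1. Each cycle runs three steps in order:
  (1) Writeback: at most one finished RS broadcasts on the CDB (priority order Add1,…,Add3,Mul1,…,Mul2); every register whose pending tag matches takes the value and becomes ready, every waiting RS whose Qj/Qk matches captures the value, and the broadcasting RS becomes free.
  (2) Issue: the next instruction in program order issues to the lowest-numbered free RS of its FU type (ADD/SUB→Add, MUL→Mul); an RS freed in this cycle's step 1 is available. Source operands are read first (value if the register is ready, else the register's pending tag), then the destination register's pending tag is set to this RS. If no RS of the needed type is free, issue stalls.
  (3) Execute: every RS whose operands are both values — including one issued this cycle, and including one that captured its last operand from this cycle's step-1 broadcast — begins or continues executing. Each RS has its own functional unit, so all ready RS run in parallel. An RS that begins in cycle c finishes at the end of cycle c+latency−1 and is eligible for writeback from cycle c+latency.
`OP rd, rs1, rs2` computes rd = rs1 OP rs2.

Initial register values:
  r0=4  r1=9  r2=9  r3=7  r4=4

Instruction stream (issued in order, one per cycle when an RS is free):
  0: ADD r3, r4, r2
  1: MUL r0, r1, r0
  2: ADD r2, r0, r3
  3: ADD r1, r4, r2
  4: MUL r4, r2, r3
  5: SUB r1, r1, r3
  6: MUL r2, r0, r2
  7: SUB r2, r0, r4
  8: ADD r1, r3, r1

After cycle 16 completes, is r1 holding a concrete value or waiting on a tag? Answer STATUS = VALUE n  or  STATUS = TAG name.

  c1: issue ADD r3<-Add1  regs: r0:4,r1:9,r2:9,r3:Add1,r4:4
  c2: issue MUL r0<-Mul1  regs: r0:Mul1,r1:9,r2:9,r3:Add1,r4:4
  c3: CDB Add1=13; issue ADD r2<-Add1  regs: r0:Mul1,r1:9,r2:Add1,r3:13,r4:4
  c4: issue ADD r1<-Add2  regs: r0:Mul1,r1:Add2,r2:Add1,r3:13,r4:4
  c5: issue MUL r4<-Mul2  regs: r0:Mul1,r1:Add2,r2:Add1,r3:13,r4:Mul2
  c6: CDB Mul1=36; issue SUB r1<-Add3  regs: r0:36,r1:Add3,r2:Add1,r3:13,r4:Mul2
  c7: issue MUL r2<-Mul1  regs: r0:36,r1:Add3,r2:Mul1,r3:13,r4:Mul2
  c8: CDB Add1=49; issue SUB r2<-Add1  regs: r0:36,r1:Add3,r2:Add1,r3:13,r4:Mul2
  c9: stall  regs: r0:36,r1:Add3,r2:Add1,r3:13,r4:Mul2
  c10: CDB Add2=53; issue ADD r1<-Add2  regs: r0:36,r1:Add2,r2:Add1,r3:13,r4:Mul2
  c11: -  regs: r0:36,r1:Add2,r2:Add1,r3:13,r4:Mul2
  c12: CDB Add3=40  regs: r0:36,r1:Add2,r2:Add1,r3:13,r4:Mul2
  c13: CDB Mul1=1764  regs: r0:36,r1:Add2,r2:Add1,r3:13,r4:Mul2
  c14: CDB Add2=53  regs: r0:36,r1:53,r2:Add1,r3:13,r4:Mul2
  c15: CDB Mul2=637  regs: r0:36,r1:53,r2:Add1,r3:13,r4:637
  c16: -  regs: r0:36,r1:53,r2:Add1,r3:13,r4:637

STATUS = VALUE 53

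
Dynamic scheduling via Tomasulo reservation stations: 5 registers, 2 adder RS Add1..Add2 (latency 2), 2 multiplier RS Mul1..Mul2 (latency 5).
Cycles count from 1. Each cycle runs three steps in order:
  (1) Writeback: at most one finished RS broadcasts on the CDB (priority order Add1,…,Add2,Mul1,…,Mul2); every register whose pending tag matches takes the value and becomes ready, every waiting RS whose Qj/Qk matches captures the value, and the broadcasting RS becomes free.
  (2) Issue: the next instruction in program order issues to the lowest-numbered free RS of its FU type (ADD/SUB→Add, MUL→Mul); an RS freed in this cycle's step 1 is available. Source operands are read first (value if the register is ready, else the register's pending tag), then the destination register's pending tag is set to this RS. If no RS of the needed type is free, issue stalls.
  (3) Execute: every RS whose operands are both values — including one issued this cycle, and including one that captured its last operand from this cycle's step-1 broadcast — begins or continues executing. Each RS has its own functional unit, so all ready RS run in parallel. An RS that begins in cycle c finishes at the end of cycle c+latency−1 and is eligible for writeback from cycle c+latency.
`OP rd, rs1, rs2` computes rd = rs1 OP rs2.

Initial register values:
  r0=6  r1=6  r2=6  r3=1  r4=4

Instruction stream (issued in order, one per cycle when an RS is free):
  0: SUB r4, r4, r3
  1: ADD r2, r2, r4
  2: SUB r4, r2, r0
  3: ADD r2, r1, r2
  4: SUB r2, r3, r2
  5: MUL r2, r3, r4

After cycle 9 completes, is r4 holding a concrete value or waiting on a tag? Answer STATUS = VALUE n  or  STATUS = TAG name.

cycle 1: issue SUB r4<-Add1 // r0:6,r1:6,r2:6,r3:1,r4:Add1
cycle 2: issue ADD r2<-Add2 // r0:6,r1:6,r2:Add2,r3:1,r4:Add1
cycle 3: CDB Add1=3; issue SUB r4<-Add1 // r0:6,r1:6,r2:Add2,r3:1,r4:Add1
cycle 4: stall // r0:6,r1:6,r2:Add2,r3:1,r4:Add1
cycle 5: CDB Add2=9; issue ADD r2<-Add2 // r0:6,r1:6,r2:Add2,r3:1,r4:Add1
cycle 6: stall // r0:6,r1:6,r2:Add2,r3:1,r4:Add1
cycle 7: CDB Add1=3; issue SUB r2<-Add1 // r0:6,r1:6,r2:Add1,r3:1,r4:3
cycle 8: CDB Add2=15; issue MUL r2<-Mul1 // r0:6,r1:6,r2:Mul1,r3:1,r4:3
cycle 9: - // r0:6,r1:6,r2:Mul1,r3:1,r4:3

STATUS = VALUE 3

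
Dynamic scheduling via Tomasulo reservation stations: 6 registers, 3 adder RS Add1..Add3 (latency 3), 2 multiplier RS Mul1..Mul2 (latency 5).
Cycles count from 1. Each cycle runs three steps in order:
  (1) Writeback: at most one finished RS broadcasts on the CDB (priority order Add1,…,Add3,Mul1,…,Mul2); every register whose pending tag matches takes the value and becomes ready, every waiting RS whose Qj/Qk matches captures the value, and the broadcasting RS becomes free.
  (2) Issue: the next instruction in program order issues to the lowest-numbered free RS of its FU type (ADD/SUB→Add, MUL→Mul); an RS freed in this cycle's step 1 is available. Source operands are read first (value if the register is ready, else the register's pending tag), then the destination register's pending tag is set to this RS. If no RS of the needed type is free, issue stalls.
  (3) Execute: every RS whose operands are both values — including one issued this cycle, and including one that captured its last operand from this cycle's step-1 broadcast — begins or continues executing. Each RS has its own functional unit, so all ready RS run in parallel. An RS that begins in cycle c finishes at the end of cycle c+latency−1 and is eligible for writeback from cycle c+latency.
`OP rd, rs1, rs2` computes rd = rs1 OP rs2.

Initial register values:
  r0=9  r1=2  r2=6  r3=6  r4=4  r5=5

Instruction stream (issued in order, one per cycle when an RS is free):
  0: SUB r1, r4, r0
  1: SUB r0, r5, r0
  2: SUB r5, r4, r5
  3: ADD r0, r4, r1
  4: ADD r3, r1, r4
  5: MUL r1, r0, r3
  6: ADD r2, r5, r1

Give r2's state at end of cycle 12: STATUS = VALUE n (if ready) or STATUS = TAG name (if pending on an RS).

c1: issue SUB r1<-Add1 | r0:9,r1:Add1,r2:6,r3:6,r4:4,r5:5
c2: issue SUB r0<-Add2 | r0:Add2,r1:Add1,r2:6,r3:6,r4:4,r5:5
c3: issue SUB r5<-Add3 | r0:Add2,r1:Add1,r2:6,r3:6,r4:4,r5:Add3
c4: CDB Add1=-5; issue ADD r0<-Add1 | r0:Add1,r1:-5,r2:6,r3:6,r4:4,r5:Add3
c5: CDB Add2=-4; issue ADD r3<-Add2 | r0:Add1,r1:-5,r2:6,r3:Add2,r4:4,r5:Add3
c6: CDB Add3=-1; issue MUL r1<-Mul1 | r0:Add1,r1:Mul1,r2:6,r3:Add2,r4:4,r5:-1
c7: CDB Add1=-1; issue ADD r2<-Add1 | r0:-1,r1:Mul1,r2:Add1,r3:Add2,r4:4,r5:-1
c8: CDB Add2=-1 | r0:-1,r1:Mul1,r2:Add1,r3:-1,r4:4,r5:-1
c9: - | r0:-1,r1:Mul1,r2:Add1,r3:-1,r4:4,r5:-1
c10: - | r0:-1,r1:Mul1,r2:Add1,r3:-1,r4:4,r5:-1
c11: - | r0:-1,r1:Mul1,r2:Add1,r3:-1,r4:4,r5:-1
c12: - | r0:-1,r1:Mul1,r2:Add1,r3:-1,r4:4,r5:-1

STATUS = TAG Add1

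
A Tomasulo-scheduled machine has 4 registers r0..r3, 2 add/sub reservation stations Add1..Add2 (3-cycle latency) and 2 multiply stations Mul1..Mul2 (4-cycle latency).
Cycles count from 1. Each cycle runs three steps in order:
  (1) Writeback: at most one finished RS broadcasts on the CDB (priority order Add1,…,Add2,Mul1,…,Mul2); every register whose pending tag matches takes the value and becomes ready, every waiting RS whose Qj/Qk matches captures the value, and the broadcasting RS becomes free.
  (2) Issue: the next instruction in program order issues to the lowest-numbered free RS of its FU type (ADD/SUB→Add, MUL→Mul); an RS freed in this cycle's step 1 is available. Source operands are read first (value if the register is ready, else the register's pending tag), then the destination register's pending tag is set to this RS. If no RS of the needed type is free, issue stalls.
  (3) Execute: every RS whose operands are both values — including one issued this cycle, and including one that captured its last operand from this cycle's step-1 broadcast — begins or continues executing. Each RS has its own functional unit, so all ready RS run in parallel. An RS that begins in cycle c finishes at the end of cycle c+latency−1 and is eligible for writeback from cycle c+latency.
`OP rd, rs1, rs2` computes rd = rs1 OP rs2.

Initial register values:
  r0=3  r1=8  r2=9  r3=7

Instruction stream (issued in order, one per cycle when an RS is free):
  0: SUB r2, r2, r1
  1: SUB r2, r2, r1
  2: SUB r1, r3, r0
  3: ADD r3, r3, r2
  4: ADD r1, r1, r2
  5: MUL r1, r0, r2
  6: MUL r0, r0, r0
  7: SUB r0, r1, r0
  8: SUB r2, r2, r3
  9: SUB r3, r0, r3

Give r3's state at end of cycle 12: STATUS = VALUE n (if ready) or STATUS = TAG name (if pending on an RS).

STATUS = VALUE 0

  c1: issue SUB r2<-Add1  regs: r0:3,r1:8,r2:Add1,r3:7
  c2: issue SUB r2<-Add2  regs: r0:3,r1:8,r2:Add2,r3:7
  c3: stall  regs: r0:3,r1:8,r2:Add2,r3:7
  c4: CDB Add1=1; issue SUB r1<-Add1  regs: r0:3,r1:Add1,r2:Add2,r3:7
  c5: stall  regs: r0:3,r1:Add1,r2:Add2,r3:7
  c6: stall  regs: r0:3,r1:Add1,r2:Add2,r3:7
  c7: CDB Add1=4; issue ADD r3<-Add1  regs: r0:3,r1:4,r2:Add2,r3:Add1
  c8: CDB Add2=-7; issue ADD r1<-Add2  regs: r0:3,r1:Add2,r2:-7,r3:Add1
  c9: issue MUL r1<-Mul1  regs: r0:3,r1:Mul1,r2:-7,r3:Add1
  c10: issue MUL r0<-Mul2  regs: r0:Mul2,r1:Mul1,r2:-7,r3:Add1
  c11: CDB Add1=0; issue SUB r0<-Add1  regs: r0:Add1,r1:Mul1,r2:-7,r3:0
  c12: CDB Add2=-3; issue SUB r2<-Add2  regs: r0:Add1,r1:Mul1,r2:Add2,r3:0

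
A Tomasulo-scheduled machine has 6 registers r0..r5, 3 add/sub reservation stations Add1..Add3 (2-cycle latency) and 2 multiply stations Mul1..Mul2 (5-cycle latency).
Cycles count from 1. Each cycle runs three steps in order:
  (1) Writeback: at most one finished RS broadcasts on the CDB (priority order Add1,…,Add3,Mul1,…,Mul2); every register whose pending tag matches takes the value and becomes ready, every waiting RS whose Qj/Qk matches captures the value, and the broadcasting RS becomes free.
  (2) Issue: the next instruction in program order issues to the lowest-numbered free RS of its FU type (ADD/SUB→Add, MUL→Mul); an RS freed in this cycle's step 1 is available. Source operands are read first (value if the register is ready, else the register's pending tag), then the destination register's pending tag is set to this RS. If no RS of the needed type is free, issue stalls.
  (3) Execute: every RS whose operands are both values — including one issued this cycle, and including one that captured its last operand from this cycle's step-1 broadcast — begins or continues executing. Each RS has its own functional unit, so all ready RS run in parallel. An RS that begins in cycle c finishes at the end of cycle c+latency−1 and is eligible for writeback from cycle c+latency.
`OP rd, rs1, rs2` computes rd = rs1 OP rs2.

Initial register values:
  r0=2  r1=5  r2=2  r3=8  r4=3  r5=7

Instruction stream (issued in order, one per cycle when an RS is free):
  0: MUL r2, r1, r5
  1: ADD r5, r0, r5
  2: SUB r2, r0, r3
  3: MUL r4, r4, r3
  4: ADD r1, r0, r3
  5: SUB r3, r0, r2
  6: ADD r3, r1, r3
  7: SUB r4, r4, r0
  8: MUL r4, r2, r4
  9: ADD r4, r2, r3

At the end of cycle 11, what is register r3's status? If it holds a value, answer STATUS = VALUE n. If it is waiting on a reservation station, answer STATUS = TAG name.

c1: issue MUL r2<-Mul1 | r0:2,r1:5,r2:Mul1,r3:8,r4:3,r5:7
c2: issue ADD r5<-Add1 | r0:2,r1:5,r2:Mul1,r3:8,r4:3,r5:Add1
c3: issue SUB r2<-Add2 | r0:2,r1:5,r2:Add2,r3:8,r4:3,r5:Add1
c4: CDB Add1=9; issue MUL r4<-Mul2 | r0:2,r1:5,r2:Add2,r3:8,r4:Mul2,r5:9
c5: CDB Add2=-6; issue ADD r1<-Add1 | r0:2,r1:Add1,r2:-6,r3:8,r4:Mul2,r5:9
c6: CDB Mul1=35; issue SUB r3<-Add2 | r0:2,r1:Add1,r2:-6,r3:Add2,r4:Mul2,r5:9
c7: CDB Add1=10; issue ADD r3<-Add1 | r0:2,r1:10,r2:-6,r3:Add1,r4:Mul2,r5:9
c8: CDB Add2=8; issue SUB r4<-Add2 | r0:2,r1:10,r2:-6,r3:Add1,r4:Add2,r5:9
c9: CDB Mul2=24; issue MUL r4<-Mul1 | r0:2,r1:10,r2:-6,r3:Add1,r4:Mul1,r5:9
c10: CDB Add1=18; issue ADD r4<-Add1 | r0:2,r1:10,r2:-6,r3:18,r4:Add1,r5:9
c11: CDB Add2=22 | r0:2,r1:10,r2:-6,r3:18,r4:Add1,r5:9

STATUS = VALUE 18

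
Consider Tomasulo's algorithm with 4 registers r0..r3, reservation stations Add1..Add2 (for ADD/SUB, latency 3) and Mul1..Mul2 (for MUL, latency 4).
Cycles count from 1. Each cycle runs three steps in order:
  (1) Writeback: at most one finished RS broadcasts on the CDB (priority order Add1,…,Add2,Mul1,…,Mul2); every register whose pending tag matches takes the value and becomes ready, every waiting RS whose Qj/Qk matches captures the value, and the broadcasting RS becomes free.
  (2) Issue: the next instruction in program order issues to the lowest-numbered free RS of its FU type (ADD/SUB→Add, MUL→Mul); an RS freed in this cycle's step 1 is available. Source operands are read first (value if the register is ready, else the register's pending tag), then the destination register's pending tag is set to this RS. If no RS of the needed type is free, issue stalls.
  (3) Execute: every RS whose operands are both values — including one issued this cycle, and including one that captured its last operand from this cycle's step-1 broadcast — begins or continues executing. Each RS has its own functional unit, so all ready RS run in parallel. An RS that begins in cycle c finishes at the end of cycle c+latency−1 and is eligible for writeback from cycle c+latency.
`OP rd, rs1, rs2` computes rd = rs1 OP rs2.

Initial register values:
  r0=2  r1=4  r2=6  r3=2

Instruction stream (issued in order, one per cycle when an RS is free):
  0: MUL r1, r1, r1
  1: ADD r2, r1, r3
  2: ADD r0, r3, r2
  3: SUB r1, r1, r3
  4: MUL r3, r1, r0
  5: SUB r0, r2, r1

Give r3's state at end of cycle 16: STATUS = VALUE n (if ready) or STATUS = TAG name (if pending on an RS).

  c1: issue MUL r1<-Mul1  regs: r0:2,r1:Mul1,r2:6,r3:2
  c2: issue ADD r2<-Add1  regs: r0:2,r1:Mul1,r2:Add1,r3:2
  c3: issue ADD r0<-Add2  regs: r0:Add2,r1:Mul1,r2:Add1,r3:2
  c4: stall  regs: r0:Add2,r1:Mul1,r2:Add1,r3:2
  c5: CDB Mul1=16; stall  regs: r0:Add2,r1:16,r2:Add1,r3:2
  c6: stall  regs: r0:Add2,r1:16,r2:Add1,r3:2
  c7: stall  regs: r0:Add2,r1:16,r2:Add1,r3:2
  c8: CDB Add1=18; issue SUB r1<-Add1  regs: r0:Add2,r1:Add1,r2:18,r3:2
  c9: issue MUL r3<-Mul1  regs: r0:Add2,r1:Add1,r2:18,r3:Mul1
  c10: stall  regs: r0:Add2,r1:Add1,r2:18,r3:Mul1
  c11: CDB Add1=14; issue SUB r0<-Add1  regs: r0:Add1,r1:14,r2:18,r3:Mul1
  c12: CDB Add2=20  regs: r0:Add1,r1:14,r2:18,r3:Mul1
  c13: -  regs: r0:Add1,r1:14,r2:18,r3:Mul1
  c14: CDB Add1=4  regs: r0:4,r1:14,r2:18,r3:Mul1
  c15: -  regs: r0:4,r1:14,r2:18,r3:Mul1
  c16: CDB Mul1=280  regs: r0:4,r1:14,r2:18,r3:280

STATUS = VALUE 280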